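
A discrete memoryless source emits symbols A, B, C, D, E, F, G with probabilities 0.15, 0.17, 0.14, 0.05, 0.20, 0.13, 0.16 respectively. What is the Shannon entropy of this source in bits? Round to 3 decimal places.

2.728 bits

H = −Σ pᵢ log₂ pᵢ.
−0.15·log₂(0.15) = 0.4105
−0.17·log₂(0.17) = 0.4346
−0.14·log₂(0.14) = 0.3971
−0.05·log₂(0.05) = 0.2161
−0.20·log₂(0.20) = 0.4644
−0.13·log₂(0.13) = 0.3826
−0.16·log₂(0.16) = 0.4230
Sum ≈ 2.7284 → 2.728 bits.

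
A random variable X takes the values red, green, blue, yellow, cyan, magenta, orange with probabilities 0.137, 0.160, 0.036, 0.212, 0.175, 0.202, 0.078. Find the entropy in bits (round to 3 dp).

2.656 bits

H = −Σ pᵢ log₂ pᵢ.
−0.137·log₂(0.137) = 0.3929
−0.160·log₂(0.160) = 0.4230
−0.036·log₂(0.036) = 0.1727
−0.212·log₂(0.212) = 0.4744
−0.175·log₂(0.175) = 0.4401
−0.202·log₂(0.202) = 0.4661
−0.078·log₂(0.078) = 0.2871
Sum ≈ 2.6562 → 2.656 bits.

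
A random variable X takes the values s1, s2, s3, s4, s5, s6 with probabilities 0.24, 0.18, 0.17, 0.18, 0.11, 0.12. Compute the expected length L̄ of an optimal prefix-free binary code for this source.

Repeatedly combine the two least-probable nodes; the expected code length is the sum of the merged weights.
merge 11/100 + 3/25 → 23/100
merge 17/100 + 9/50 → 7/20
merge 9/50 + 23/100 → 41/100
merge 6/25 + 7/20 → 59/100
merge 41/100 + 59/100 → 1
L = 23/100 + 7/20 + 41/100 + 59/100 + 1 = 129/50 = 2.58 bits/symbol.

2.58 bits/symbol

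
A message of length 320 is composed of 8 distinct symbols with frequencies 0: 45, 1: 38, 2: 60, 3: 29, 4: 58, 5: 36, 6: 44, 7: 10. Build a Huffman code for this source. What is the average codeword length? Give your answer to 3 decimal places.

Probabilities are the counts divided by 320.
Repeatedly combine the two least-probable nodes; the expected code length is the sum of the merged weights.
merge 1/32 + 29/320 → 39/320
merge 9/80 + 19/160 → 37/160
merge 39/320 + 11/80 → 83/320
merge 9/64 + 29/160 → 103/320
merge 3/16 + 37/160 → 67/160
merge 83/320 + 103/320 → 93/160
merge 67/160 + 93/160 → 1
L = 39/320 + 37/160 + 83/320 + 103/320 + 67/160 + 93/160 + 1 = 939/320 ≈ 2.934 bits/symbol.

2.934 bits/symbol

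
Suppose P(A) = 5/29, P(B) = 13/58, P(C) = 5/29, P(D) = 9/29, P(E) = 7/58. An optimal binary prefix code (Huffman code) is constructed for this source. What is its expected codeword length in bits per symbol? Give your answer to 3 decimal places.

2.293 bits/symbol

Repeatedly combine the two least-probable nodes; the expected code length is the sum of the merged weights.
merge 7/58 + 5/29 → 17/58
merge 5/29 + 13/58 → 23/58
merge 17/58 + 9/29 → 35/58
merge 23/58 + 35/58 → 1
L = 17/58 + 23/58 + 35/58 + 1 = 133/58 ≈ 2.293 bits/symbol.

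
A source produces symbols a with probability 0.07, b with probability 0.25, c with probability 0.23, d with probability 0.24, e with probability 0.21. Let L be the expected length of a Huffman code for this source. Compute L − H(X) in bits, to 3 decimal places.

Entropy H = −Σ p log₂ p ≈ 2.2232 bits.
Huffman merges: 7/100+21/100→7/25; 23/100+6/25→47/100; 1/4+7/25→53/100; 47/100+53/100→1. L = 57/25 ≈ 2.2800.
L − H = 2.2800 − 2.2232 = 0.057 bits.

0.057 bits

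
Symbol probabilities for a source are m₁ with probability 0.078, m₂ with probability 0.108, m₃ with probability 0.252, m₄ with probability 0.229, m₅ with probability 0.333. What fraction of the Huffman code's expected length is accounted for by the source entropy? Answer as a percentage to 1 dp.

Entropy H = −Σ p log₂ p ≈ 2.1502 bits.
Huffman merges: 39/500+27/250→93/500; 93/500+229/1000→83/200; 63/250+333/1000→117/200; 83/200+117/200→1. L = 1093/500 ≈ 2.1860.
Efficiency = H/L = 2.1502/2.1860 = 98.4%.

98.4%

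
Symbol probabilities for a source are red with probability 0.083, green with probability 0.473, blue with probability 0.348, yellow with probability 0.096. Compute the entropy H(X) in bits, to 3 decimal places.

1.663 bits

H = −Σ pᵢ log₂ pᵢ.
−0.083·log₂(0.083) = 0.2980
−0.473·log₂(0.473) = 0.5109
−0.348·log₂(0.348) = 0.5299
−0.096·log₂(0.096) = 0.3246
Sum ≈ 1.6634 → 1.663 bits.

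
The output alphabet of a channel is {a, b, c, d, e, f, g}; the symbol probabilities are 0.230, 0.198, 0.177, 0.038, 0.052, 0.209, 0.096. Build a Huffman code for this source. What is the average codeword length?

Repeatedly combine the two least-probable nodes; the expected code length is the sum of the merged weights.
merge 19/500 + 13/250 → 9/100
merge 9/100 + 12/125 → 93/500
merge 177/1000 + 93/500 → 363/1000
merge 99/500 + 209/1000 → 407/1000
merge 23/100 + 363/1000 → 593/1000
merge 407/1000 + 593/1000 → 1
L = 9/100 + 93/500 + 363/1000 + 407/1000 + 593/1000 + 1 = 2639/1000 = 2.639 bits/symbol.

2.639 bits/symbol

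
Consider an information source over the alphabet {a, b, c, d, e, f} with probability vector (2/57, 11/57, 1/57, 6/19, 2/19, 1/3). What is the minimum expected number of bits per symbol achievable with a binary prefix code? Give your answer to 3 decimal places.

2.211 bits/symbol

Repeatedly combine the two least-probable nodes; the expected code length is the sum of the merged weights.
merge 1/57 + 2/57 → 1/19
merge 1/19 + 2/19 → 3/19
merge 3/19 + 11/57 → 20/57
merge 6/19 + 1/3 → 37/57
merge 20/57 + 37/57 → 1
L = 1/19 + 3/19 + 20/57 + 37/57 + 1 = 42/19 ≈ 2.211 bits/symbol.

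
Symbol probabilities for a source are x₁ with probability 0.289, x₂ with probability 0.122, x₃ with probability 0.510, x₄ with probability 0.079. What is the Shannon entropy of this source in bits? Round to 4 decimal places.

1.6726 bits

H = −Σ pᵢ log₂ pᵢ.
−0.289·log₂(0.289) = 0.5176
−0.122·log₂(0.122) = 0.3703
−0.510·log₂(0.510) = 0.4954
−0.079·log₂(0.079) = 0.2893
Sum ≈ 1.6726 → 1.6726 bits.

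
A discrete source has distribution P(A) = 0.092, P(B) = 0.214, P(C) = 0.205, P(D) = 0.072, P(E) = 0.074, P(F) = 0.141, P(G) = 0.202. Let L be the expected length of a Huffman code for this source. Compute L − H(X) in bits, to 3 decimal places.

0.050 bits

Entropy H = −Σ p log₂ p ≈ 2.6773 bits.
Huffman merges: 9/125+37/500→73/500; 23/250+141/1000→233/1000; 73/500+101/500→87/250; 41/200+107/500→419/1000; 233/1000+87/250→581/1000; 419/1000+581/1000→1. L = 2727/1000 ≈ 2.7270.
L − H = 2.7270 − 2.6773 = 0.050 bits.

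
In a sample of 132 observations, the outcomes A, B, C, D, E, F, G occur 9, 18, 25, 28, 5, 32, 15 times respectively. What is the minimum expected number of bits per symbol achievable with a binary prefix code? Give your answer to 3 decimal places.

2.652 bits/symbol

Probabilities are the counts divided by 132.
Repeatedly combine the two least-probable nodes; the expected code length is the sum of the merged weights.
merge 5/132 + 3/44 → 7/66
merge 7/66 + 5/44 → 29/132
merge 3/22 + 25/132 → 43/132
merge 7/33 + 29/132 → 19/44
merge 8/33 + 43/132 → 25/44
merge 19/44 + 25/44 → 1
L = 7/66 + 29/132 + 43/132 + 19/44 + 25/44 + 1 = 175/66 ≈ 2.652 bits/symbol.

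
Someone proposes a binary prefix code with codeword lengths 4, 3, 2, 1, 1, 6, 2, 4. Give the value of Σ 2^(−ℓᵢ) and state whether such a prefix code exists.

1.765625; no

With common denominator 2^6 = 64: Σ 2^(−ℓᵢ) = 4/64 + 8/64 + 16/64 + 32/64 + 32/64 + 1/64 + 16/64 + 4/64 = 113/64 = 1.765625.
Kraft's inequality requires Σ ≤ 1; here Σ = 1.765625 > 1, so no such prefix code exists.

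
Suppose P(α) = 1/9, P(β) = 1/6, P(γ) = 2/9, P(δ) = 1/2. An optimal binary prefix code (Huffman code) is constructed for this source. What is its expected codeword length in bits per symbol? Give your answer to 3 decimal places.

1.778 bits/symbol

Repeatedly combine the two least-probable nodes; the expected code length is the sum of the merged weights.
merge 1/9 + 1/6 → 5/18
merge 2/9 + 5/18 → 1/2
merge 1/2 + 1/2 → 1
L = 5/18 + 1/2 + 1 = 16/9 ≈ 1.778 bits/symbol.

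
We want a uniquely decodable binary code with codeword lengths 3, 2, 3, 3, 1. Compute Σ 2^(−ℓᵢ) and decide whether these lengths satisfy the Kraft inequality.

With common denominator 2^3 = 8: Σ 2^(−ℓᵢ) = 1/8 + 2/8 + 1/8 + 1/8 + 4/8 = 9/8 = 1.125.
Kraft's inequality requires Σ ≤ 1; here Σ = 1.125 > 1, so no such prefix code exists.

1.125; no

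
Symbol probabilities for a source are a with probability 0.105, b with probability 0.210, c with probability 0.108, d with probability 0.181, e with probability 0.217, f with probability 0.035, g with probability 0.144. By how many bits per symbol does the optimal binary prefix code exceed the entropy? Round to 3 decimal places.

0.055 bits

Entropy H = −Σ p log₂ p ≈ 2.6575 bits.
Huffman merges: 7/200+21/200→7/50; 27/250+7/50→31/125; 18/125+181/1000→13/40; 21/100+217/1000→427/1000; 31/125+13/40→573/1000; 427/1000+573/1000→1. L = 2713/1000 ≈ 2.7130.
L − H = 2.7130 − 2.6575 = 0.055 bits.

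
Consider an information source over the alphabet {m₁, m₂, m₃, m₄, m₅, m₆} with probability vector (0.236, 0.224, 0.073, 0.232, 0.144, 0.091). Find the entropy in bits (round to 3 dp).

2.457 bits

H = −Σ pᵢ log₂ pᵢ.
−0.236·log₂(0.236) = 0.4916
−0.224·log₂(0.224) = 0.4835
−0.073·log₂(0.073) = 0.2756
−0.232·log₂(0.232) = 0.4890
−0.144·log₂(0.144) = 0.4026
−0.091·log₂(0.091) = 0.3147
Sum ≈ 2.4570 → 2.457 bits.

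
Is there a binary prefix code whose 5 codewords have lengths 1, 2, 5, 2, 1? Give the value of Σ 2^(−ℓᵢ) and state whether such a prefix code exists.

1.53125; no

With common denominator 2^5 = 32: Σ 2^(−ℓᵢ) = 16/32 + 8/32 + 1/32 + 8/32 + 16/32 = 49/32 = 1.53125.
Kraft's inequality requires Σ ≤ 1; here Σ = 1.53125 > 1, so no such prefix code exists.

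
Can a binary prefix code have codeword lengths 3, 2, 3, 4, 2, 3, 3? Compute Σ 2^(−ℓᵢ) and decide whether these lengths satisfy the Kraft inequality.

1.0625; no

With common denominator 2^4 = 16: Σ 2^(−ℓᵢ) = 2/16 + 4/16 + 2/16 + 1/16 + 4/16 + 2/16 + 2/16 = 17/16 = 1.0625.
Kraft's inequality requires Σ ≤ 1; here Σ = 1.0625 > 1, so no such prefix code exists.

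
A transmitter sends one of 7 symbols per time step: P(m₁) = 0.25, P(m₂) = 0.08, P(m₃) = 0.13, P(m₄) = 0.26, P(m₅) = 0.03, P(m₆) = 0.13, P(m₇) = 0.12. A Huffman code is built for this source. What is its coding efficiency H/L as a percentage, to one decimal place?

Entropy H = −Σ p log₂ p ≈ 2.5809 bits.
Huffman merges: 3/100+2/25→11/100; 11/100+3/25→23/100; 13/100+13/100→13/50; 23/100+1/4→12/25; 13/50+13/50→13/25; 12/25+13/25→1. L = 13/5 ≈ 2.6000.
Efficiency = H/L = 2.5809/2.6000 = 99.3%.

99.3%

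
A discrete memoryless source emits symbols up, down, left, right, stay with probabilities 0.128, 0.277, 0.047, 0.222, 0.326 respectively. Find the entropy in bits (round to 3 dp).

H = −Σ pᵢ log₂ pᵢ.
−0.128·log₂(0.128) = 0.3796
−0.277·log₂(0.277) = 0.5130
−0.047·log₂(0.047) = 0.2073
−0.222·log₂(0.222) = 0.4820
−0.326·log₂(0.326) = 0.5272
Sum ≈ 2.1092 → 2.109 bits.

2.109 bits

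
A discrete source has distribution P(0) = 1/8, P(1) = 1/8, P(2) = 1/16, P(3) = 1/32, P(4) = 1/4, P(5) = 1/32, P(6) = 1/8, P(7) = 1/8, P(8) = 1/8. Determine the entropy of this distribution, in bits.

Each probability is a power of 1/2, so log₂(1/p) is an integer.
H = Σ p·log₂(1/p) = 1/8·3 + 1/8·3 + 1/16·4 + 1/32·5 + 1/4·2 + 1/32·5 + 1/8·3 + 1/8·3 + 1/8·3 = 2.9375 bits.

2.9375 bits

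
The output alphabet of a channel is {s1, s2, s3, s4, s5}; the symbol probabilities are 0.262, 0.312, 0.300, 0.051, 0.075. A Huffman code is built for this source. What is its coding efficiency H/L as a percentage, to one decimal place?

Entropy H = −Σ p log₂ p ≈ 2.0509 bits.
Huffman merges: 51/1000+3/40→63/500; 63/500+131/500→97/250; 3/10+39/125→153/250; 97/250+153/250→1. L = 1063/500 ≈ 2.1260.
Efficiency = H/L = 2.0509/2.1260 = 96.5%.

96.5%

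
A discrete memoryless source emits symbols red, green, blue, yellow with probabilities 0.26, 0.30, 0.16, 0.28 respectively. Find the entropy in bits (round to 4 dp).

H = −Σ pᵢ log₂ pᵢ.
−0.26·log₂(0.26) = 0.5053
−0.30·log₂(0.30) = 0.5211
−0.16·log₂(0.16) = 0.4230
−0.28·log₂(0.28) = 0.5142
Sum ≈ 1.9636 → 1.9636 bits.

1.9636 bits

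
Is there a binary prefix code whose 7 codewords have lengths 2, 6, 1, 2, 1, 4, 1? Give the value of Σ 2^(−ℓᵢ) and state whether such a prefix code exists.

With common denominator 2^6 = 64: Σ 2^(−ℓᵢ) = 16/64 + 1/64 + 32/64 + 16/64 + 32/64 + 4/64 + 32/64 = 133/64 = 2.078125.
Kraft's inequality requires Σ ≤ 1; here Σ = 2.078125 > 1, so no such prefix code exists.

2.078125; no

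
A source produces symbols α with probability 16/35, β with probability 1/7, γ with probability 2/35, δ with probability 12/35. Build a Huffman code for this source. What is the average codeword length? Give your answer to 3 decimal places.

1.743 bits/symbol

Repeatedly combine the two least-probable nodes; the expected code length is the sum of the merged weights.
merge 2/35 + 1/7 → 1/5
merge 1/5 + 12/35 → 19/35
merge 16/35 + 19/35 → 1
L = 1/5 + 19/35 + 1 = 61/35 ≈ 1.743 bits/symbol.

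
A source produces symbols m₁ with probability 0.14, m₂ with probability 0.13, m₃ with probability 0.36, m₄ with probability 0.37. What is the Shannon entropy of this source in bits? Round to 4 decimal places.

1.8411 bits

H = −Σ pᵢ log₂ pᵢ.
−0.14·log₂(0.14) = 0.3971
−0.13·log₂(0.13) = 0.3826
−0.36·log₂(0.36) = 0.5306
−0.37·log₂(0.37) = 0.5307
Sum ≈ 1.8411 → 1.8411 bits.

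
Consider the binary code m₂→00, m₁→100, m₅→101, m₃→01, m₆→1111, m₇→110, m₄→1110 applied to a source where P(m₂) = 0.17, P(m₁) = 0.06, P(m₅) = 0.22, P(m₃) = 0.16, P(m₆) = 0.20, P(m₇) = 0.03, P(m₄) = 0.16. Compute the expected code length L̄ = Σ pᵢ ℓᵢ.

3.03 bits/symbol

L̄ = Σ pᵢ·ℓᵢ = 0.17·2 + 0.06·3 + 0.22·3 + 0.16·2 + 0.20·4 + 0.03·3 + 0.16·4 = 3.03 bits/symbol.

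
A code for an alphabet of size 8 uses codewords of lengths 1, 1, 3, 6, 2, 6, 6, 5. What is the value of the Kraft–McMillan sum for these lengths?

1.453125

With common denominator 2^6 = 64: Σ 2^(−ℓᵢ) = 32/64 + 32/64 + 8/64 + 1/64 + 16/64 + 1/64 + 1/64 + 2/64 = 93/64 = 1.453125.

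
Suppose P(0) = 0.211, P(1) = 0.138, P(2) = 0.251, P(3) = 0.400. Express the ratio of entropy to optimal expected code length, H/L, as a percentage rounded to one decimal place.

97.3%

Entropy H = −Σ p log₂ p ≈ 1.8973 bits.
Huffman merges: 69/500+211/1000→349/1000; 251/1000+349/1000→3/5; 2/5+3/5→1. L = 1949/1000 ≈ 1.9490.
Efficiency = H/L = 1.8973/1.9490 = 97.3%.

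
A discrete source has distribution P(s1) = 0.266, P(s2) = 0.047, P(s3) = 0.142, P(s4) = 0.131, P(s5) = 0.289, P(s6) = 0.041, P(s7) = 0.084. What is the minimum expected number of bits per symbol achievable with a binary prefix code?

2.533 bits/symbol

Repeatedly combine the two least-probable nodes; the expected code length is the sum of the merged weights.
merge 41/1000 + 47/1000 → 11/125
merge 21/250 + 11/125 → 43/250
merge 131/1000 + 71/500 → 273/1000
merge 43/250 + 133/500 → 219/500
merge 273/1000 + 289/1000 → 281/500
merge 219/500 + 281/500 → 1
L = 11/125 + 43/250 + 273/1000 + 219/500 + 281/500 + 1 = 2533/1000 = 2.533 bits/symbol.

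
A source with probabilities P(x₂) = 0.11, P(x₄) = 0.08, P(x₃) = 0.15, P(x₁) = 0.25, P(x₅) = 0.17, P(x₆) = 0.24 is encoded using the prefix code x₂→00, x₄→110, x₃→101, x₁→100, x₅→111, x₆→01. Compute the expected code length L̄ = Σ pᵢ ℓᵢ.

2.65 bits/symbol

L̄ = Σ pᵢ·ℓᵢ = 0.11·2 + 0.08·3 + 0.15·3 + 0.25·3 + 0.17·3 + 0.24·2 = 2.65 bits/symbol.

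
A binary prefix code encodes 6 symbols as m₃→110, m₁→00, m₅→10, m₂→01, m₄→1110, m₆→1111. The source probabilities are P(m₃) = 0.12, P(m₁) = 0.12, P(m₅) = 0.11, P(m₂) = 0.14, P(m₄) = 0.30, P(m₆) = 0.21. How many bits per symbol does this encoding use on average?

3.14 bits/symbol

L̄ = Σ pᵢ·ℓᵢ = 0.12·3 + 0.12·2 + 0.11·2 + 0.14·2 + 0.30·4 + 0.21·4 = 3.14 bits/symbol.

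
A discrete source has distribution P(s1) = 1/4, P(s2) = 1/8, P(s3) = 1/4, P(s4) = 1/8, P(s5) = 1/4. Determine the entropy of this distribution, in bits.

2.25 bits

Each probability is a power of 1/2, so log₂(1/p) is an integer.
H = Σ p·log₂(1/p) = 1/4·2 + 1/8·3 + 1/4·2 + 1/8·3 + 1/4·2 = 2.25 bits.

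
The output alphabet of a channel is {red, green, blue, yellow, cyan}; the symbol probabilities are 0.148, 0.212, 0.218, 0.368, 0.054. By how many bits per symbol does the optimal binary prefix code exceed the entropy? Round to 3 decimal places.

0.082 bits

Entropy H = −Σ p log₂ p ≈ 2.1196 bits.
Huffman merges: 27/500+37/250→101/500; 101/500+53/250→207/500; 109/500+46/125→293/500; 207/500+293/500→1. L = 1101/500 ≈ 2.2020.
L − H = 2.2020 − 2.1196 = 0.082 bits.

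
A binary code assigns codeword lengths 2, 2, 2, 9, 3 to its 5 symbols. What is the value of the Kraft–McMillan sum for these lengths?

With common denominator 2^9 = 512: Σ 2^(−ℓᵢ) = 128/512 + 128/512 + 128/512 + 1/512 + 64/512 = 449/512 = 0.876953125.

0.876953125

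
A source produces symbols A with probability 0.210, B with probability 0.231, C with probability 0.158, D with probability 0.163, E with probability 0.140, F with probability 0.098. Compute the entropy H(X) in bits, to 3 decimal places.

H = −Σ pᵢ log₂ pᵢ.
−0.210·log₂(0.210) = 0.4728
−0.231·log₂(0.231) = 0.4883
−0.158·log₂(0.158) = 0.4206
−0.163·log₂(0.163) = 0.4266
−0.140·log₂(0.140) = 0.3971
−0.098·log₂(0.098) = 0.3284
Sum ≈ 2.5339 → 2.534 bits.

2.534 bits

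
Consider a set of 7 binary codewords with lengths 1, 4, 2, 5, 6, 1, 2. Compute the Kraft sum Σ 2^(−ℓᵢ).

1.609375

With common denominator 2^6 = 64: Σ 2^(−ℓᵢ) = 32/64 + 4/64 + 16/64 + 2/64 + 1/64 + 32/64 + 16/64 = 103/64 = 1.609375.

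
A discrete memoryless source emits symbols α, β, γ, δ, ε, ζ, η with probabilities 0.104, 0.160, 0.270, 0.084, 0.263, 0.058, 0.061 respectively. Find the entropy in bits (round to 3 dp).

H = −Σ pᵢ log₂ pᵢ.
−0.104·log₂(0.104) = 0.3396
−0.160·log₂(0.160) = 0.4230
−0.270·log₂(0.270) = 0.5100
−0.084·log₂(0.084) = 0.3002
−0.263·log₂(0.263) = 0.5068
−0.058·log₂(0.058) = 0.2383
−0.061·log₂(0.061) = 0.2461
Sum ≈ 2.5640 → 2.564 bits.

2.564 bits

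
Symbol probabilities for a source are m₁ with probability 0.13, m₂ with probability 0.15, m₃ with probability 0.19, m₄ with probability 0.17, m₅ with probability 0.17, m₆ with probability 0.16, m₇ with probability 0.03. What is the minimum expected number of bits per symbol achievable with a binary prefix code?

2.8 bits/symbol

Repeatedly combine the two least-probable nodes; the expected code length is the sum of the merged weights.
merge 3/100 + 13/100 → 4/25
merge 3/20 + 4/25 → 31/100
merge 4/25 + 17/100 → 33/100
merge 17/100 + 19/100 → 9/25
merge 31/100 + 33/100 → 16/25
merge 9/25 + 16/25 → 1
L = 4/25 + 31/100 + 33/100 + 9/25 + 16/25 + 1 = 14/5 = 2.8 bits/symbol.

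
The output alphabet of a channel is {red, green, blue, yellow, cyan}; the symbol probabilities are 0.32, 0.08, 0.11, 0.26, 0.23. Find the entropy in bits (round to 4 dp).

H = −Σ pᵢ log₂ pᵢ.
−0.32·log₂(0.32) = 0.5260
−0.08·log₂(0.08) = 0.2915
−0.11·log₂(0.11) = 0.3503
−0.26·log₂(0.26) = 0.5053
−0.23·log₂(0.23) = 0.4877
Sum ≈ 2.1608 → 2.1608 bits.

2.1608 bits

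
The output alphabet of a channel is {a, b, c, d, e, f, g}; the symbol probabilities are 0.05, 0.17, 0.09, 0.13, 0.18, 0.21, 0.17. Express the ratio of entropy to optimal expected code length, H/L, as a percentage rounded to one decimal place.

Entropy H = −Σ p log₂ p ≈ 2.6987 bits.
Huffman merges: 1/20+9/100→7/50; 13/100+7/50→27/100; 17/100+17/100→17/50; 9/50+21/100→39/100; 27/100+17/50→61/100; 39/100+61/100→1. L = 11/4 ≈ 2.7500.
Efficiency = H/L = 2.6987/2.7500 = 98.1%.

98.1%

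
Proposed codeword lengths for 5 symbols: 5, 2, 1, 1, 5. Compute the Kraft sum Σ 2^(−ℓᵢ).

1.3125

With common denominator 2^5 = 32: Σ 2^(−ℓᵢ) = 1/32 + 8/32 + 16/32 + 16/32 + 1/32 = 42/32 = 1.3125.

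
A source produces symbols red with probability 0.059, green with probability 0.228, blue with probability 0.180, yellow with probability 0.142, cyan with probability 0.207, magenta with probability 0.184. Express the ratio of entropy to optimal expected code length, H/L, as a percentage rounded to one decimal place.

Entropy H = −Σ p log₂ p ≈ 2.4921 bits.
Huffman merges: 59/1000+71/500→201/1000; 9/50+23/125→91/250; 201/1000+207/1000→51/125; 57/250+91/250→74/125; 51/125+74/125→1. L = 513/200 ≈ 2.5650.
Efficiency = H/L = 2.4921/2.5650 = 97.2%.

97.2%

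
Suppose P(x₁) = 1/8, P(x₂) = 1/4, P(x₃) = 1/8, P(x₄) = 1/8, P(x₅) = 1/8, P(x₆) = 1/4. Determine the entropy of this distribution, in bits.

2.5 bits

Each probability is a power of 1/2, so log₂(1/p) is an integer.
H = Σ p·log₂(1/p) = 1/8·3 + 1/4·2 + 1/8·3 + 1/8·3 + 1/8·3 + 1/4·2 = 2.5 bits.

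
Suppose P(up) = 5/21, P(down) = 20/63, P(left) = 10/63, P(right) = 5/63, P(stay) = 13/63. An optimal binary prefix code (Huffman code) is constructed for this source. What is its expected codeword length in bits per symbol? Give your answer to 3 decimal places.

2.238 bits/symbol

Repeatedly combine the two least-probable nodes; the expected code length is the sum of the merged weights.
merge 5/63 + 10/63 → 5/21
merge 13/63 + 5/21 → 4/9
merge 5/21 + 20/63 → 5/9
merge 4/9 + 5/9 → 1
L = 5/21 + 4/9 + 5/9 + 1 = 47/21 ≈ 2.238 bits/symbol.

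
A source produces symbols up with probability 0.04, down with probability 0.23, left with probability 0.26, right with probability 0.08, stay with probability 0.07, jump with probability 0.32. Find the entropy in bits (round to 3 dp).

2.265 bits

H = −Σ pᵢ log₂ pᵢ.
−0.04·log₂(0.04) = 0.1858
−0.23·log₂(0.23) = 0.4877
−0.26·log₂(0.26) = 0.5053
−0.08·log₂(0.08) = 0.2915
−0.07·log₂(0.07) = 0.2686
−0.32·log₂(0.32) = 0.5260
Sum ≈ 2.2648 → 2.265 bits.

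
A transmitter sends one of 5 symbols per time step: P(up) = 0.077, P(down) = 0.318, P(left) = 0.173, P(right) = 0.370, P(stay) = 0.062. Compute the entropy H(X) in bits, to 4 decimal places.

2.0278 bits

H = −Σ pᵢ log₂ pᵢ.
−0.077·log₂(0.077) = 0.2848
−0.318·log₂(0.318) = 0.5256
−0.173·log₂(0.173) = 0.4379
−0.370·log₂(0.370) = 0.5307
−0.062·log₂(0.062) = 0.2487
Sum ≈ 2.0278 → 2.0278 bits.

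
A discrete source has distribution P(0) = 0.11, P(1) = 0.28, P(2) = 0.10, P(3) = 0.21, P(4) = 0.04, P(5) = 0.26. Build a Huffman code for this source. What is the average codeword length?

2.39 bits/symbol

Repeatedly combine the two least-probable nodes; the expected code length is the sum of the merged weights.
merge 1/25 + 1/10 → 7/50
merge 11/100 + 7/50 → 1/4
merge 21/100 + 1/4 → 23/50
merge 13/50 + 7/25 → 27/50
merge 23/50 + 27/50 → 1
L = 7/50 + 1/4 + 23/50 + 27/50 + 1 = 239/100 = 2.39 bits/symbol.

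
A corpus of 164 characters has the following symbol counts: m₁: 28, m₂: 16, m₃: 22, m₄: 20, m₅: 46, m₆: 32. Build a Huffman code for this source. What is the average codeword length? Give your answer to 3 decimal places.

Probabilities are the counts divided by 164.
Repeatedly combine the two least-probable nodes; the expected code length is the sum of the merged weights.
merge 4/41 + 5/41 → 9/41
merge 11/82 + 7/41 → 25/82
merge 8/41 + 9/41 → 17/41
merge 23/82 + 25/82 → 24/41
merge 17/41 + 24/41 → 1
L = 9/41 + 25/82 + 17/41 + 24/41 + 1 = 207/82 ≈ 2.524 bits/symbol.

2.524 bits/symbol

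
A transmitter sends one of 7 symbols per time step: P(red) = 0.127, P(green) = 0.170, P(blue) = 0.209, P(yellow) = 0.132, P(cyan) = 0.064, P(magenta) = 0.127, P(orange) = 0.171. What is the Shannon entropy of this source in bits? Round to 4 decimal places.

2.7379 bits

H = −Σ pᵢ log₂ pᵢ.
−0.127·log₂(0.127) = 0.3781
−0.170·log₂(0.170) = 0.4346
−0.209·log₂(0.209) = 0.4720
−0.132·log₂(0.132) = 0.3856
−0.064·log₂(0.064) = 0.2538
−0.127·log₂(0.127) = 0.3781
−0.171·log₂(0.171) = 0.4357
Sum ≈ 2.7379 → 2.7379 bits.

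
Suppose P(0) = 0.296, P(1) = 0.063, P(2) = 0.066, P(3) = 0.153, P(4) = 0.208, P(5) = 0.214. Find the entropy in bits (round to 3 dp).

H = −Σ pᵢ log₂ pᵢ.
−0.296·log₂(0.296) = 0.5199
−0.063·log₂(0.063) = 0.2513
−0.066·log₂(0.066) = 0.2588
−0.153·log₂(0.153) = 0.4144
−0.208·log₂(0.208) = 0.4712
−0.214·log₂(0.214) = 0.4760
Sum ≈ 2.3915 → 2.392 bits.

2.392 bits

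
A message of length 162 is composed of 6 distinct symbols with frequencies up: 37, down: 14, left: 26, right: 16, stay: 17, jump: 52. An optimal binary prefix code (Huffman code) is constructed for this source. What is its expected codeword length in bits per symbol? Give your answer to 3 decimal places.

2.451 bits/symbol

Probabilities are the counts divided by 162.
Repeatedly combine the two least-probable nodes; the expected code length is the sum of the merged weights.
merge 7/81 + 8/81 → 5/27
merge 17/162 + 13/81 → 43/162
merge 5/27 + 37/162 → 67/162
merge 43/162 + 26/81 → 95/162
merge 67/162 + 95/162 → 1
L = 5/27 + 43/162 + 67/162 + 95/162 + 1 = 397/162 ≈ 2.451 bits/symbol.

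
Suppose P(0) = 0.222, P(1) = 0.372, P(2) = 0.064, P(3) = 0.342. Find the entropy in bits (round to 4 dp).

1.7960 bits

H = −Σ pᵢ log₂ pᵢ.
−0.222·log₂(0.222) = 0.4820
−0.372·log₂(0.372) = 0.5307
−0.064·log₂(0.064) = 0.2538
−0.342·log₂(0.342) = 0.5294
Sum ≈ 1.7960 → 1.7960 bits.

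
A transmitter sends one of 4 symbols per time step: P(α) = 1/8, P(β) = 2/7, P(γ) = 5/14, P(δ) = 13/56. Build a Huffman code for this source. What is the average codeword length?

Repeatedly combine the two least-probable nodes; the expected code length is the sum of the merged weights.
merge 1/8 + 13/56 → 5/14
merge 2/7 + 5/14 → 9/14
merge 5/14 + 9/14 → 1
L = 5/14 + 9/14 + 1 = 2 bits/symbol.

2 bits/symbol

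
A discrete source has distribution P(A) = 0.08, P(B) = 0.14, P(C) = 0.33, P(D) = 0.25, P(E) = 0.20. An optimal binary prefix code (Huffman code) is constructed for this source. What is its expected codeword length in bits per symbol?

2.22 bits/symbol

Repeatedly combine the two least-probable nodes; the expected code length is the sum of the merged weights.
merge 2/25 + 7/50 → 11/50
merge 1/5 + 11/50 → 21/50
merge 1/4 + 33/100 → 29/50
merge 21/50 + 29/50 → 1
L = 11/50 + 21/50 + 29/50 + 1 = 111/50 = 2.22 bits/symbol.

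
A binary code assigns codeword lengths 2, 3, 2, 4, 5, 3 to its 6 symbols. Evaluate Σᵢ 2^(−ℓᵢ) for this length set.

0.84375

With common denominator 2^5 = 32: Σ 2^(−ℓᵢ) = 8/32 + 4/32 + 8/32 + 2/32 + 1/32 + 4/32 = 27/32 = 0.84375.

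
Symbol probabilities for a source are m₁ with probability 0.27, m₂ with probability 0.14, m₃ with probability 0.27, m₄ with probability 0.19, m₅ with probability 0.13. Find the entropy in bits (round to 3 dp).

H = −Σ pᵢ log₂ pᵢ.
−0.27·log₂(0.27) = 0.5100
−0.14·log₂(0.14) = 0.3971
−0.27·log₂(0.27) = 0.5100
−0.19·log₂(0.19) = 0.4552
−0.13·log₂(0.13) = 0.3826
Sum ≈ 2.2550 → 2.255 bits.

2.255 bits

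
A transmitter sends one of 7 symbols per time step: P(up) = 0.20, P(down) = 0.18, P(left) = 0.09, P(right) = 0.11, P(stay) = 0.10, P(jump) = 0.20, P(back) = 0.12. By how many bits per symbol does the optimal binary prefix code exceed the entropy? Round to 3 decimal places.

Entropy H = −Σ p log₂ p ≈ 2.7363 bits.
Huffman merges: 9/100+1/10→19/100; 11/100+3/25→23/100; 9/50+19/100→37/100; 1/5+1/5→2/5; 23/100+37/100→3/5; 2/5+3/5→1. L = 279/100 ≈ 2.7900.
L − H = 2.7900 − 2.7363 = 0.054 bits.

0.054 bits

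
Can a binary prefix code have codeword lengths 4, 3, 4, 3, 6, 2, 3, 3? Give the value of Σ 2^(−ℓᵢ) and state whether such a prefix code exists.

0.890625; yes

With common denominator 2^6 = 64: Σ 2^(−ℓᵢ) = 4/64 + 8/64 + 4/64 + 8/64 + 1/64 + 16/64 + 8/64 + 8/64 = 57/64 = 0.890625.
Kraft's inequality requires Σ ≤ 1; here Σ = 0.890625 ≤ 1, so such a prefix code exists.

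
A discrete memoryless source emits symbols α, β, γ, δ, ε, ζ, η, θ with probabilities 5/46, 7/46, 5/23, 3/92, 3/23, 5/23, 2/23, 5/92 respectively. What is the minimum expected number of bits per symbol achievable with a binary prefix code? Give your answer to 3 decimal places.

Repeatedly combine the two least-probable nodes; the expected code length is the sum of the merged weights.
merge 3/92 + 5/92 → 2/23
merge 2/23 + 2/23 → 4/23
merge 5/46 + 3/23 → 11/46
merge 7/46 + 4/23 → 15/46
merge 5/23 + 5/23 → 10/23
merge 11/46 + 15/46 → 13/23
merge 10/23 + 13/23 → 1
L = 2/23 + 4/23 + 11/46 + 15/46 + 10/23 + 13/23 + 1 = 65/23 ≈ 2.826 bits/symbol.

2.826 bits/symbol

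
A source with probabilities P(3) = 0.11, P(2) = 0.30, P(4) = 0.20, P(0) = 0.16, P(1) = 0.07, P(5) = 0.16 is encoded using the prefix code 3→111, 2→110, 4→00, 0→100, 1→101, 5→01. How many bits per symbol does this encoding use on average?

2.64 bits/symbol

L̄ = Σ pᵢ·ℓᵢ = 0.11·3 + 0.30·3 + 0.20·2 + 0.16·3 + 0.07·3 + 0.16·2 = 2.64 bits/symbol.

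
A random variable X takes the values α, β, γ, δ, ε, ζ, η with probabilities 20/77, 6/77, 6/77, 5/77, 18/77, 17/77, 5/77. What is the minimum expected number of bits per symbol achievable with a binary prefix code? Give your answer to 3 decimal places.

Repeatedly combine the two least-probable nodes; the expected code length is the sum of the merged weights.
merge 5/77 + 5/77 → 10/77
merge 6/77 + 6/77 → 12/77
merge 10/77 + 12/77 → 2/7
merge 17/77 + 18/77 → 5/11
merge 20/77 + 2/7 → 6/11
merge 5/11 + 6/11 → 1
L = 10/77 + 12/77 + 2/7 + 5/11 + 6/11 + 1 = 18/7 ≈ 2.571 bits/symbol.

2.571 bits/symbol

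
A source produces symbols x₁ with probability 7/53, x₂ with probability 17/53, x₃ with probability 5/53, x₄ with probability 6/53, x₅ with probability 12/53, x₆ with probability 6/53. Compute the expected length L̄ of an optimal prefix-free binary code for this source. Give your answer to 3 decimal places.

2.453 bits/symbol

Repeatedly combine the two least-probable nodes; the expected code length is the sum of the merged weights.
merge 5/53 + 6/53 → 11/53
merge 6/53 + 7/53 → 13/53
merge 11/53 + 12/53 → 23/53
merge 13/53 + 17/53 → 30/53
merge 23/53 + 30/53 → 1
L = 11/53 + 13/53 + 23/53 + 30/53 + 1 = 130/53 ≈ 2.453 bits/symbol.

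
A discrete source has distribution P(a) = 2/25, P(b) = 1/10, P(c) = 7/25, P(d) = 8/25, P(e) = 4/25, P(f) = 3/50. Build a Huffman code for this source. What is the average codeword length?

Repeatedly combine the two least-probable nodes; the expected code length is the sum of the merged weights.
merge 3/50 + 2/25 → 7/50
merge 1/10 + 7/50 → 6/25
merge 4/25 + 6/25 → 2/5
merge 7/25 + 8/25 → 3/5
merge 2/5 + 3/5 → 1
L = 7/50 + 6/25 + 2/5 + 3/5 + 1 = 119/50 = 2.38 bits/symbol.

2.38 bits/symbol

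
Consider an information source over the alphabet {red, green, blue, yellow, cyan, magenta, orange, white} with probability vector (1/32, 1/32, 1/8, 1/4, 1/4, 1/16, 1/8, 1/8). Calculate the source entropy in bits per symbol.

Each probability is a power of 1/2, so log₂(1/p) is an integer.
H = Σ p·log₂(1/p) = 1/32·5 + 1/32·5 + 1/8·3 + 1/4·2 + 1/4·2 + 1/16·4 + 1/8·3 + 1/8·3 = 2.6875 bits.

2.6875 bits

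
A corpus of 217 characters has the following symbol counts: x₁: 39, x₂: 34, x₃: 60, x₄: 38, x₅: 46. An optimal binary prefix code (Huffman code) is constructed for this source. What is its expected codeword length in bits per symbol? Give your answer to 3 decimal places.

2.332 bits/symbol

Probabilities are the counts divided by 217.
Repeatedly combine the two least-probable nodes; the expected code length is the sum of the merged weights.
merge 34/217 + 38/217 → 72/217
merge 39/217 + 46/217 → 85/217
merge 60/217 + 72/217 → 132/217
merge 85/217 + 132/217 → 1
L = 72/217 + 85/217 + 132/217 + 1 = 506/217 ≈ 2.332 bits/symbol.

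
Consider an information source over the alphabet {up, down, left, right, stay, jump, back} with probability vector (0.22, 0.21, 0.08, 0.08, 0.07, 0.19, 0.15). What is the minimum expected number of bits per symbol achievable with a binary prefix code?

2.72 bits/symbol

Repeatedly combine the two least-probable nodes; the expected code length is the sum of the merged weights.
merge 7/100 + 2/25 → 3/20
merge 2/25 + 3/20 → 23/100
merge 3/20 + 19/100 → 17/50
merge 21/100 + 11/50 → 43/100
merge 23/100 + 17/50 → 57/100
merge 43/100 + 57/100 → 1
L = 3/20 + 23/100 + 17/50 + 43/100 + 57/100 + 1 = 68/25 = 2.72 bits/symbol.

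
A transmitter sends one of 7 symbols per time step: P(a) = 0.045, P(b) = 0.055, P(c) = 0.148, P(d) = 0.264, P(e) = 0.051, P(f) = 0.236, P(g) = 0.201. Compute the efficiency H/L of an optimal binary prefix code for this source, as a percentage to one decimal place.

99.1%

Entropy H = −Σ p log₂ p ≈ 2.5225 bits.
Huffman merges: 9/200+51/1000→12/125; 11/200+12/125→151/1000; 37/250+151/1000→299/1000; 201/1000+59/250→437/1000; 33/125+299/1000→563/1000; 437/1000+563/1000→1. L = 1273/500 ≈ 2.5460.
Efficiency = H/L = 2.5225/2.5460 = 99.1%.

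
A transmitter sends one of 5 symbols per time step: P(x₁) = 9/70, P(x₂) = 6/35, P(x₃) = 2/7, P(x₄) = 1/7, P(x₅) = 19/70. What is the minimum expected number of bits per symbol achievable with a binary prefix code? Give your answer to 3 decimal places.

2.271 bits/symbol

Repeatedly combine the two least-probable nodes; the expected code length is the sum of the merged weights.
merge 9/70 + 1/7 → 19/70
merge 6/35 + 19/70 → 31/70
merge 19/70 + 2/7 → 39/70
merge 31/70 + 39/70 → 1
L = 19/70 + 31/70 + 39/70 + 1 = 159/70 ≈ 2.271 bits/symbol.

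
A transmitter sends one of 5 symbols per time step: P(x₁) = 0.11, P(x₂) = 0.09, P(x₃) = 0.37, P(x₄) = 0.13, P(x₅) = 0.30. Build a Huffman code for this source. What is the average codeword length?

Repeatedly combine the two least-probable nodes; the expected code length is the sum of the merged weights.
merge 9/100 + 11/100 → 1/5
merge 13/100 + 1/5 → 33/100
merge 3/10 + 33/100 → 63/100
merge 37/100 + 63/100 → 1
L = 1/5 + 33/100 + 63/100 + 1 = 54/25 = 2.16 bits/symbol.

2.16 bits/symbol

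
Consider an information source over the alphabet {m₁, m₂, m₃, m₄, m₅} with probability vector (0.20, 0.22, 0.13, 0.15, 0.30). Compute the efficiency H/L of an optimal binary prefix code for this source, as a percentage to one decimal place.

Entropy H = −Σ p log₂ p ≈ 2.2592 bits.
Huffman merges: 13/100+3/20→7/25; 1/5+11/50→21/50; 7/25+3/10→29/50; 21/50+29/50→1. L = 57/25 ≈ 2.2800.
Efficiency = H/L = 2.2592/2.2800 = 99.1%.

99.1%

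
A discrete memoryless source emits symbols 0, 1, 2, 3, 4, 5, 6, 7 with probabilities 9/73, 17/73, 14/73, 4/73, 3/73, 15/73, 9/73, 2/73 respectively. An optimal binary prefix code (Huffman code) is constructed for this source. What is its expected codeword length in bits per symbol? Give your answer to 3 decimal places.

2.753 bits/symbol

Repeatedly combine the two least-probable nodes; the expected code length is the sum of the merged weights.
merge 2/73 + 3/73 → 5/73
merge 4/73 + 5/73 → 9/73
merge 9/73 + 9/73 → 18/73
merge 9/73 + 14/73 → 23/73
merge 15/73 + 17/73 → 32/73
merge 18/73 + 23/73 → 41/73
merge 32/73 + 41/73 → 1
L = 5/73 + 9/73 + 18/73 + 23/73 + 32/73 + 41/73 + 1 = 201/73 ≈ 2.753 bits/symbol.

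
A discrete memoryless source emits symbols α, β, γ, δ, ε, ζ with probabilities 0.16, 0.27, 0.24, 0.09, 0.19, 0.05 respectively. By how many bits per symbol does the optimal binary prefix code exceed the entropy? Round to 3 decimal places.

Entropy H = −Σ p log₂ p ≈ 2.4111 bits.
Huffman merges: 1/20+9/100→7/50; 7/50+4/25→3/10; 19/100+6/25→43/100; 27/100+3/10→57/100; 43/100+57/100→1. L = 61/25 ≈ 2.4400.
L − H = 2.4400 − 2.4111 = 0.029 bits.

0.029 bits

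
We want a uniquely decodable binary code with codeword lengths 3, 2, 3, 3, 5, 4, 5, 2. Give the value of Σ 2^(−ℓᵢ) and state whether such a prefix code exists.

With common denominator 2^5 = 32: Σ 2^(−ℓᵢ) = 4/32 + 8/32 + 4/32 + 4/32 + 1/32 + 2/32 + 1/32 + 8/32 = 32/32 = 1.
Kraft's inequality requires Σ ≤ 1; here Σ = 1 ≤ 1, so such a prefix code exists.

1; yes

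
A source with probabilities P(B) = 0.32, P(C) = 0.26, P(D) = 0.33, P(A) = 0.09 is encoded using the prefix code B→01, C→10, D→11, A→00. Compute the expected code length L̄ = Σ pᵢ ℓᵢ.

L̄ = Σ pᵢ·ℓᵢ = 0.32·2 + 0.26·2 + 0.33·2 + 0.09·2 = 2 bits/symbol.

2 bits/symbol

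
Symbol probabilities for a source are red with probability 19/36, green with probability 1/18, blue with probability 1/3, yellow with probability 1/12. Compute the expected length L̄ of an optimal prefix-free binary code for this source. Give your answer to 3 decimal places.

1.611 bits/symbol

Repeatedly combine the two least-probable nodes; the expected code length is the sum of the merged weights.
merge 1/18 + 1/12 → 5/36
merge 5/36 + 1/3 → 17/36
merge 17/36 + 19/36 → 1
L = 5/36 + 17/36 + 1 = 29/18 ≈ 1.611 bits/symbol.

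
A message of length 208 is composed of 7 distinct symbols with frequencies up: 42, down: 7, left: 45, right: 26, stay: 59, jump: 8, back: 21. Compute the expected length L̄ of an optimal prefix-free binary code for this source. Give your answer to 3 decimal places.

Probabilities are the counts divided by 208.
Repeatedly combine the two least-probable nodes; the expected code length is the sum of the merged weights.
merge 7/208 + 1/26 → 15/208
merge 15/208 + 21/208 → 9/52
merge 1/8 + 9/52 → 31/104
merge 21/104 + 45/208 → 87/208
merge 59/208 + 31/104 → 121/208
merge 87/208 + 121/208 → 1
L = 15/208 + 9/52 + 31/104 + 87/208 + 121/208 + 1 = 529/208 ≈ 2.543 bits/symbol.

2.543 bits/symbol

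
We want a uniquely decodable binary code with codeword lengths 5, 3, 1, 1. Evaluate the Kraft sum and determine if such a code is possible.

With common denominator 2^5 = 32: Σ 2^(−ℓᵢ) = 1/32 + 4/32 + 16/32 + 16/32 = 37/32 = 1.15625.
Kraft's inequality requires Σ ≤ 1; here Σ = 1.15625 > 1, so no such prefix code exists.

1.15625; no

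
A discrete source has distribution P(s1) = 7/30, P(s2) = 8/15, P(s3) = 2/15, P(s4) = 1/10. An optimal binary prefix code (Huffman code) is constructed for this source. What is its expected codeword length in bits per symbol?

Repeatedly combine the two least-probable nodes; the expected code length is the sum of the merged weights.
merge 1/10 + 2/15 → 7/30
merge 7/30 + 7/30 → 7/15
merge 7/15 + 8/15 → 1
L = 7/30 + 7/15 + 1 = 17/10 = 1.7 bits/symbol.

1.7 bits/symbol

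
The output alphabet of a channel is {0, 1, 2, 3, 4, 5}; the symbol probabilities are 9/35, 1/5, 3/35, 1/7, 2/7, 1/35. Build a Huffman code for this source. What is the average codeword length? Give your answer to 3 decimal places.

2.371 bits/symbol

Repeatedly combine the two least-probable nodes; the expected code length is the sum of the merged weights.
merge 1/35 + 3/35 → 4/35
merge 4/35 + 1/7 → 9/35
merge 1/5 + 9/35 → 16/35
merge 9/35 + 2/7 → 19/35
merge 16/35 + 19/35 → 1
L = 4/35 + 9/35 + 16/35 + 19/35 + 1 = 83/35 ≈ 2.371 bits/symbol.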